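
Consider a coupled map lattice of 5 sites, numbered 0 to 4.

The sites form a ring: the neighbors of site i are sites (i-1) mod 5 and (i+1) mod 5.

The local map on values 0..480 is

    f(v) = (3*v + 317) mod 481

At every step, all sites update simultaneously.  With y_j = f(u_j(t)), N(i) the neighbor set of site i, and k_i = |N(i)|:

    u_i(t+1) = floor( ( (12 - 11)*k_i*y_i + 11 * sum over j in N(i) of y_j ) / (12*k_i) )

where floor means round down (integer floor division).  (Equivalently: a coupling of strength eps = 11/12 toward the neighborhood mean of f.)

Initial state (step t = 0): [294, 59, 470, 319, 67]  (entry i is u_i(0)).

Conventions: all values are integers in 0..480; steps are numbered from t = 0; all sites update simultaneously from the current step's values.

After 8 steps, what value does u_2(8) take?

Answer: u_2(8) = 315

Derivation:
t=0: [294, 59, 470, 319, 67]
t=1: [42, 239, 172, 173, 254]
t=2: [123, 370, 225, 244, 375]
t=3: [450, 146, 255, 241, 173]
t=4: [306, 180, 171, 224, 168]
t=5: [350, 316, 213, 318, 165]
t=6: [324, 428, 320, 395, 354]
t=7: [290, 307, 125, 340, 211]
t=8: [360, 222, 315, 342, 314]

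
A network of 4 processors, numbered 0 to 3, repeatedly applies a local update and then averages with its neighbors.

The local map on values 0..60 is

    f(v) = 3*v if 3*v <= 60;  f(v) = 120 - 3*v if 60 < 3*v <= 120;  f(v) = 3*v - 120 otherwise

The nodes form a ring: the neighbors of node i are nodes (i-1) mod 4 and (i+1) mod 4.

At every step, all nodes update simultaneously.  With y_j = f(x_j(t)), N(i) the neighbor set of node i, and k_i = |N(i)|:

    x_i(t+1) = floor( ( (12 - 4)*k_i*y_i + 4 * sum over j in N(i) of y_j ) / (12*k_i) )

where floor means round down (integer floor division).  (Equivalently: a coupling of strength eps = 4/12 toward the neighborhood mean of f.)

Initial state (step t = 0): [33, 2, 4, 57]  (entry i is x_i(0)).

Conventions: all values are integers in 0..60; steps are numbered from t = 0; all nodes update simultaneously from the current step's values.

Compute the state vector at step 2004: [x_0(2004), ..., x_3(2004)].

Answer: [24, 24, 24, 24]
Key observation: The state at step 10, [24, 24, 24, 24], reappears at step 12: the system is in a cycle of period 2 from step 10 on.  Therefore the state at step 2004 equals the state at step 10 + ((2004 - 10) mod 2) = 10, which is [24, 24, 24, 24].

Derivation:
t=0: [33, 2, 4, 57]
t=1: [23, 9, 17, 39]
t=2: [39, 35, 39, 19]
t=3: [14, 11, 14, 39]
t=4: [34, 36, 34, 16]
t=5: [22, 14, 22, 38]
t=6: [44, 46, 44, 22]
t=7: [20, 16, 20, 40]
t=8: [48, 52, 48, 20]
t=9: [32, 32, 32, 48]
t=10: [24, 24, 24, 24]
t=11: [48, 48, 48, 48]
t=12: [24, 24, 24, 24]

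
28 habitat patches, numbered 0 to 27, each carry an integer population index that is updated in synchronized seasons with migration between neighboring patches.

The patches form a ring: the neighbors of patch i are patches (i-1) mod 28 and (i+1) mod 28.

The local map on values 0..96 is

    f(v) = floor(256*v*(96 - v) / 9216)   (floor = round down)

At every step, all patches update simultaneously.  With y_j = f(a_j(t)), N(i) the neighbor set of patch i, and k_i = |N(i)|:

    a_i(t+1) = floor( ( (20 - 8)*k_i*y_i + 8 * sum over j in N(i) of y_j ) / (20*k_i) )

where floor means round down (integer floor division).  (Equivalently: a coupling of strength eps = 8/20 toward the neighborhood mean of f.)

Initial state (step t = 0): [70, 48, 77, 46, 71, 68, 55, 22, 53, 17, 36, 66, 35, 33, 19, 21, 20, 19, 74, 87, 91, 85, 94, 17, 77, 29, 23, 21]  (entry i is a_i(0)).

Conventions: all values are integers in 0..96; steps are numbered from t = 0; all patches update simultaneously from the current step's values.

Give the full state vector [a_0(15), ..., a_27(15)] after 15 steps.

Answer: [60, 60, 60, 60, 60, 60, 60, 60, 60, 60, 60, 60, 60, 60, 60, 60, 60, 60, 60, 60, 60, 60, 60, 60, 60, 60, 60, 60]

Derivation:
t=0: [70, 48, 77, 46, 71, 68, 55, 22, 53, 17, 36, 66, 35, 33, 19, 21, 20, 19, 74, 87, 91, 85, 94, 17, 77, 29, 23, 21]
t=1: [51, 56, 49, 55, 52, 53, 56, 52, 54, 46, 54, 56, 57, 54, 44, 42, 41, 41, 39, 24, 16, 18, 15, 31, 42, 49, 46, 45]
t=2: [62, 62, 62, 62, 62, 62, 62, 62, 63, 63, 62, 62, 61, 62, 63, 62, 62, 61, 58, 48, 38, 37, 38, 52, 61, 63, 63, 63]
t=3: [57, 58, 58, 58, 58, 58, 58, 57, 57, 57, 57, 58, 58, 58, 57, 57, 58, 59, 61, 62, 61, 60, 61, 61, 59, 57, 57, 57]
t=4: [61, 61, 61, 61, 61, 61, 61, 61, 61, 61, 61, 61, 61, 61, 61, 61, 60, 60, 59, 58, 59, 59, 59, 59, 60, 60, 61, 61]
t=5: [59, 59, 59, 59, 59, 59, 59, 59, 59, 59, 59, 59, 59, 59, 59, 59, 59, 60, 60, 60, 60, 60, 60, 60, 60, 59, 59, 59]
t=6: [60, 60, 60, 60, 60, 60, 60, 60, 60, 60, 60, 60, 60, 60, 60, 60, 60, 60, 60, 60, 60, 60, 60, 60, 60, 60, 60, 60]
t=7: [60, 60, 60, 60, 60, 60, 60, 60, 60, 60, 60, 60, 60, 60, 60, 60, 60, 60, 60, 60, 60, 60, 60, 60, 60, 60, 60, 60]
t=8: [60, 60, 60, 60, 60, 60, 60, 60, 60, 60, 60, 60, 60, 60, 60, 60, 60, 60, 60, 60, 60, 60, 60, 60, 60, 60, 60, 60]
t=9: [60, 60, 60, 60, 60, 60, 60, 60, 60, 60, 60, 60, 60, 60, 60, 60, 60, 60, 60, 60, 60, 60, 60, 60, 60, 60, 60, 60]
t=10: [60, 60, 60, 60, 60, 60, 60, 60, 60, 60, 60, 60, 60, 60, 60, 60, 60, 60, 60, 60, 60, 60, 60, 60, 60, 60, 60, 60]
t=11: [60, 60, 60, 60, 60, 60, 60, 60, 60, 60, 60, 60, 60, 60, 60, 60, 60, 60, 60, 60, 60, 60, 60, 60, 60, 60, 60, 60]
t=12: [60, 60, 60, 60, 60, 60, 60, 60, 60, 60, 60, 60, 60, 60, 60, 60, 60, 60, 60, 60, 60, 60, 60, 60, 60, 60, 60, 60]
t=13: [60, 60, 60, 60, 60, 60, 60, 60, 60, 60, 60, 60, 60, 60, 60, 60, 60, 60, 60, 60, 60, 60, 60, 60, 60, 60, 60, 60]
t=14: [60, 60, 60, 60, 60, 60, 60, 60, 60, 60, 60, 60, 60, 60, 60, 60, 60, 60, 60, 60, 60, 60, 60, 60, 60, 60, 60, 60]
t=15: [60, 60, 60, 60, 60, 60, 60, 60, 60, 60, 60, 60, 60, 60, 60, 60, 60, 60, 60, 60, 60, 60, 60, 60, 60, 60, 60, 60]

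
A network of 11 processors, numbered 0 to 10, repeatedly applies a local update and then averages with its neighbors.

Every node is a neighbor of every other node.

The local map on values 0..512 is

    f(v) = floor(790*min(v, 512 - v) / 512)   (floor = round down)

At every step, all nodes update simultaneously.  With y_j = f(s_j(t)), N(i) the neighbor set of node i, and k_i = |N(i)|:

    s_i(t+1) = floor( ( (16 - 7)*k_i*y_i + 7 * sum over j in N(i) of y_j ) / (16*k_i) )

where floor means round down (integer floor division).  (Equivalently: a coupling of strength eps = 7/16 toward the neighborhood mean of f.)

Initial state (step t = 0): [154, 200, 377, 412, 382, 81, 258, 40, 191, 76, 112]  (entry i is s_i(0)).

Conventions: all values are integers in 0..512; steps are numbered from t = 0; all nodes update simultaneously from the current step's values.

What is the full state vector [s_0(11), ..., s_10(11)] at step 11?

Answer: [387, 383, 389, 390, 389, 389, 388, 387, 383, 389, 390]

Derivation:
t=0: [154, 200, 377, 412, 382, 81, 258, 40, 191, 76, 112]
t=1: [222, 258, 207, 179, 202, 163, 301, 130, 251, 159, 188]
t=2: [323, 348, 311, 289, 307, 276, 314, 249, 346, 273, 296]
t=3: [305, 285, 314, 332, 318, 343, 312, 353, 286, 345, 326]
t=4: [307, 323, 300, 286, 297, 277, 302, 269, 322, 275, 290]
t=5: [324, 311, 330, 341, 332, 348, 328, 354, 312, 350, 338]
t=6: [282, 293, 277, 268, 275, 263, 279, 258, 292, 261, 271]
t=7: [359, 350, 363, 371, 365, 375, 362, 378, 351, 376, 368]
t=8: [231, 237, 227, 221, 225, 218, 228, 215, 237, 217, 223]
t=9: [351, 356, 348, 343, 347, 341, 349, 338, 356, 340, 345]
t=10: [251, 246, 253, 257, 254, 258, 252, 261, 246, 259, 255]
t=11: [387, 383, 389, 390, 389, 389, 388, 387, 383, 389, 390]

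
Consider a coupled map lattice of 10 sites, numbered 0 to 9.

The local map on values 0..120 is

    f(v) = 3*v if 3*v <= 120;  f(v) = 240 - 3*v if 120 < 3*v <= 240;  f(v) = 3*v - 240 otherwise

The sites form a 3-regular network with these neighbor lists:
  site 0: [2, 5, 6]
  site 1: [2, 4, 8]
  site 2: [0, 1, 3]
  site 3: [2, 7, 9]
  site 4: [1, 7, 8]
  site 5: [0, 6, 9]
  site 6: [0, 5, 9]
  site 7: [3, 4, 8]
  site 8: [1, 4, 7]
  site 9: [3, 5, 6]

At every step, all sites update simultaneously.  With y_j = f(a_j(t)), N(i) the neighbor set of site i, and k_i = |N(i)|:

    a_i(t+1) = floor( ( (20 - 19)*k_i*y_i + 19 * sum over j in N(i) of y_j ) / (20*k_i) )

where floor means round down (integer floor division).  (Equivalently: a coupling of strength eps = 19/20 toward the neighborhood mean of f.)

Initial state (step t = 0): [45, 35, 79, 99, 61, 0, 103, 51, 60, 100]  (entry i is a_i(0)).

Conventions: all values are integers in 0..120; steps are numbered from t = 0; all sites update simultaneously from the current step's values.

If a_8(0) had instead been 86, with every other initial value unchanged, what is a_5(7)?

Simulating step by step:
t=0: [45, 35, 79, 99, 61, 0, 103, 51, 86, 100]
t=1: [28, 29, 84, 50, 69, 74, 55, 46, 79, 42]
t=2: [37, 19, 83, 76, 62, 87, 72, 45, 70, 63]
t=3: [22, 32, 57, 52, 63, 59, 59, 35, 69, 20]
t=4: [65, 53, 81, 78, 76, 63, 63, 58, 81, 69]
t=5: [35, 9, 41, 32, 48, 43, 43, 9, 50, 35]
t=6: [112, 97, 78, 83, 50, 107, 107, 90, 52, 105]
t=7: [58, 59, 49, 35, 56, 83, 83, 59, 58, 57]

Answer: a_5(7) = 83
Key observation: This trace re-runs the system from the modified initial state.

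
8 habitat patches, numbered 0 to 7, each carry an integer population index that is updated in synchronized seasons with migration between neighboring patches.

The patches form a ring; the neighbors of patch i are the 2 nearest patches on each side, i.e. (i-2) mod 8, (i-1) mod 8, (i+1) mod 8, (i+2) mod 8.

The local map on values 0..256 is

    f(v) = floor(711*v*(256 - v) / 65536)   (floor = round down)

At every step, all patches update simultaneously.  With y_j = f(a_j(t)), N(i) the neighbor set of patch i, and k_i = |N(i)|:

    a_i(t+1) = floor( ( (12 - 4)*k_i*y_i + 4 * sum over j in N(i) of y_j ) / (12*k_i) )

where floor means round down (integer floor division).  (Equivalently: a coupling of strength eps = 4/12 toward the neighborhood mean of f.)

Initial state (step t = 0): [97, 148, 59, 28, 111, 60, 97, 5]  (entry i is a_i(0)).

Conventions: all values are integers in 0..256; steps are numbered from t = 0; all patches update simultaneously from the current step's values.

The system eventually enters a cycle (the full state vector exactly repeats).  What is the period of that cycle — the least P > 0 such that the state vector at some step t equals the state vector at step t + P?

Answer: 2
Key observation: The state at step 7, [163, 162, 162, 162, 162, 162, 163, 163], reappears at step 9 — and no state repeats earlier — so the cycle the system enters has period 2.

Derivation:
t=0: [97, 148, 59, 28, 111, 60, 97, 5]
t=1: [151, 146, 132, 96, 156, 119, 151, 61]
t=2: [169, 169, 174, 168, 170, 170, 168, 143]
t=3: [160, 160, 155, 159, 158, 159, 160, 169]
t=4: [165, 165, 168, 167, 167, 166, 165, 161]
t=5: [162, 162, 160, 161, 161, 162, 162, 164]
t=6: [164, 164, 165, 165, 165, 164, 164, 163]
t=7: [163, 162, 162, 162, 162, 162, 163, 163]
t=8: [164, 164, 164, 165, 164, 164, 164, 164]
t=9: [163, 162, 162, 162, 162, 162, 163, 163]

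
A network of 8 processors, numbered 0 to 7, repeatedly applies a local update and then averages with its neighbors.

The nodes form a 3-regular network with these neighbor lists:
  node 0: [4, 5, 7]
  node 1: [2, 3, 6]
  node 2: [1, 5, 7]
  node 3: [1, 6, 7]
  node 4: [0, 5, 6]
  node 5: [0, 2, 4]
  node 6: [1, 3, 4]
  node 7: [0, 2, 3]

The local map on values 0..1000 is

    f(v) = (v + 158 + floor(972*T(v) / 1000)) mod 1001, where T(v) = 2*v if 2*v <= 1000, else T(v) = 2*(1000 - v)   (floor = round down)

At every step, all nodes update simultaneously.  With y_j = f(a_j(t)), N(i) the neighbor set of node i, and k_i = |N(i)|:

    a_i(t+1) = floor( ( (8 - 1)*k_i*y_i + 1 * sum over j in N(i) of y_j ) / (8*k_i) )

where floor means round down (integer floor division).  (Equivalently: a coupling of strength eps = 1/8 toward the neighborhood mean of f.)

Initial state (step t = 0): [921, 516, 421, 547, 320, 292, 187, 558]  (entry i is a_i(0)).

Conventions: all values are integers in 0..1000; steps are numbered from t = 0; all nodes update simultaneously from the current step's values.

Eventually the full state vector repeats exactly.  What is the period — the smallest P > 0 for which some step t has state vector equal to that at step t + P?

Simulating step by step:
t=0: [921, 516, 421, 547, 320, 292, 187, 558]
t=1: [230, 606, 396, 589, 126, 44, 673, 552]
t=2: [788, 517, 339, 541, 528, 321, 473, 577]
t=3: [364, 589, 188, 587, 568, 135, 555, 532]
t=4: [271, 552, 692, 549, 550, 548, 573, 585]
t=5: [906, 572, 462, 579, 595, 592, 562, 562]
t=6: [283, 559, 522, 555, 528, 528, 567, 553]
t=7: [941, 574, 605, 576, 616, 618, 567, 596]
t=8: [251, 557, 530, 556, 508, 504, 562, 524]
t=9: [861, 575, 600, 576, 630, 635, 572, 616]
t=10: [315, 557, 533, 555, 499, 493, 558, 511]
t=11: [150, 575, 597, 578, 600, 586, 576, 593]
t=12: [591, 556, 538, 554, 538, 548, 556, 543]
t=13: [548, 576, 591, 578, 589, 582, 576, 585]
t=14: [578, 556, 544, 554, 546, 551, 556, 549]
t=15: [558, 576, 586, 578, 583, 579, 576, 580]
t=16: [571, 556, 547, 555, 551, 554, 556, 553]
t=17: [563, 576, 583, 576, 578, 577, 576, 577]
t=18: [567, 556, 550, 556, 555, 556, 556, 556]
t=19: [566, 576, 580, 576, 576, 575, 576, 575]
t=20: [564, 556, 553, 557, 557, 558, 557, 558]
t=21: [568, 576, 577, 575, 574, 573, 575, 573]
t=22: [563, 557, 556, 558, 559, 559, 558, 559]
t=23: [569, 574, 575, 574, 572, 572, 574, 573]
t=24: [562, 558, 558, 559, 561, 560, 559, 560]
t=25: [570, 573, 573, 573, 571, 571, 572, 572]
t=26: [561, 560, 560, 560, 561, 561, 560, 560]
t=27: [571, 572, 571, 572, 571, 571, 571, 571]
t=28: [561, 561, 561, 561, 561, 561, 561, 561]
t=29: [571, 571, 571, 571, 571, 571, 571, 571]
t=30: [561, 561, 561, 561, 561, 561, 561, 561]

Answer: 2
Key observation: The state at step 28, [561, 561, 561, 561, 561, 561, 561, 561], reappears at step 30 — and no state repeats earlier — so the cycle the system enters has period 2.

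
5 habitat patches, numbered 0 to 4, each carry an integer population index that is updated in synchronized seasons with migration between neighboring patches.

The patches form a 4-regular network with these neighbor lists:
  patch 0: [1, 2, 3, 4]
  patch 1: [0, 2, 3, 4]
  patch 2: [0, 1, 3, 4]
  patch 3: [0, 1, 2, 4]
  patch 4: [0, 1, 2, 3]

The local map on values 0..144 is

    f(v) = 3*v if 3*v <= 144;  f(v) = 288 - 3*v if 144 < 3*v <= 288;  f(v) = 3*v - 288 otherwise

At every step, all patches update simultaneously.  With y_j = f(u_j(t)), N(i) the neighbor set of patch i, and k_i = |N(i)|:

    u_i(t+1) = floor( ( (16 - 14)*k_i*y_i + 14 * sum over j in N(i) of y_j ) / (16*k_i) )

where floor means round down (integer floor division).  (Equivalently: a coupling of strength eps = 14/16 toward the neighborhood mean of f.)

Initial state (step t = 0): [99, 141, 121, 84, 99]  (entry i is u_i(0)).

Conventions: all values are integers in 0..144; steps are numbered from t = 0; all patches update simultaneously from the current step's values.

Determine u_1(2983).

Answer: u_1(2983) = 45
Key observation: The state at step 4, [9, 9, 9, 9, 9], reappears at step 12: the system is in a cycle of period 8 from step 4 on.  Therefore the state at step 2983 equals the state at step 4 + ((2983 - 4) mod 8) = 7, which is [45, 45, 45, 45, 45].

Derivation:
t=0: [99, 141, 121, 84, 99]
t=1: [56, 45, 50, 54, 56]
t=2: [128, 127, 126, 127, 128]
t=3: [93, 93, 93, 93, 93]
t=4: [9, 9, 9, 9, 9]
t=5: [27, 27, 27, 27, 27]
t=6: [81, 81, 81, 81, 81]
t=7: [45, 45, 45, 45, 45]
t=8: [135, 135, 135, 135, 135]
t=9: [117, 117, 117, 117, 117]
t=10: [63, 63, 63, 63, 63]
t=11: [99, 99, 99, 99, 99]
t=12: [9, 9, 9, 9, 9]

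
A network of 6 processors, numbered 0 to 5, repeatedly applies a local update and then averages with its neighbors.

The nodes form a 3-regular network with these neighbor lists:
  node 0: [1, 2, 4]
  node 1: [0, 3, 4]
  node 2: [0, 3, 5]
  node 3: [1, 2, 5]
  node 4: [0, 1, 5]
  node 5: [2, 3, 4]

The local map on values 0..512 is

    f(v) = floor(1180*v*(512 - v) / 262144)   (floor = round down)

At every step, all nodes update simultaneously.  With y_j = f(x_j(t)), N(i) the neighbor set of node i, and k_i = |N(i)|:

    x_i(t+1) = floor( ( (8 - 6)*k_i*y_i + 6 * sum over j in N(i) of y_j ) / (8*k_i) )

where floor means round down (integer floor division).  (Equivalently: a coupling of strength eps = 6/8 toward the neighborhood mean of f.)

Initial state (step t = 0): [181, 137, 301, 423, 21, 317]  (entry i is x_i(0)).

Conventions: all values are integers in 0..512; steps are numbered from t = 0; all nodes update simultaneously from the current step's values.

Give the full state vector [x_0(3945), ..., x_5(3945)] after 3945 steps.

Simulating step by step:
t=0: [181, 137, 301, 423, 21, 317]
t=1: [207, 178, 250, 240, 206, 194]
t=2: [282, 281, 287, 282, 277, 286]
t=3: [291, 291, 290, 290, 291, 291]
t=4: [289, 289, 289, 289, 289, 289]
t=5: [290, 290, 290, 290, 290, 290]
t=6: [289, 289, 289, 289, 289, 289]

Answer: [290, 290, 290, 290, 290, 290]
Key observation: The state at step 4, [289, 289, 289, 289, 289, 289], reappears at step 6: the system is in a cycle of period 2 from step 4 on.  Therefore the state at step 3945 equals the state at step 4 + ((3945 - 4) mod 2) = 5, which is [290, 290, 290, 290, 290, 290].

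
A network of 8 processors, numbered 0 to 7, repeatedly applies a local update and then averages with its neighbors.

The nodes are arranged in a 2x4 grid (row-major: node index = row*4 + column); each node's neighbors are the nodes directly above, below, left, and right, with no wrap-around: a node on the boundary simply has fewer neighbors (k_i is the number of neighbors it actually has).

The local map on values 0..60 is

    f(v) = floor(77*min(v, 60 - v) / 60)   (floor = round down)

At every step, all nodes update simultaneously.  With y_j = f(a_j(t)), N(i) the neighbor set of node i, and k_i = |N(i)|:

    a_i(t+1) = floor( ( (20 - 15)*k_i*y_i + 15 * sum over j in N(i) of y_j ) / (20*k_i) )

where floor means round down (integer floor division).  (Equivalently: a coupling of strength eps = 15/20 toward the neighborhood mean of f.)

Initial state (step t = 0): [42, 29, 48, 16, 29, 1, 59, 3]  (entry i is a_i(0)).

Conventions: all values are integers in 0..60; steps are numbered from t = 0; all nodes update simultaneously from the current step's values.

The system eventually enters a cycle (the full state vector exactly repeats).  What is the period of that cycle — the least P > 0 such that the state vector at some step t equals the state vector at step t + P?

Simulating step by step:
t=0: [42, 29, 48, 16, 29, 1, 59, 3]
t=1: [33, 19, 18, 11, 18, 19, 5, 8]
t=2: [26, 26, 16, 15, 27, 19, 15, 10]
t=3: [33, 27, 22, 16, 29, 27, 18, 17]
t=4: [35, 32, 26, 23, 34, 32, 26, 21]
t=5: [33, 33, 32, 29, 33, 34, 31, 29]
t=6: [34, 34, 35, 36, 33, 34, 35, 37]
t=7: [33, 32, 31, 30, 33, 33, 31, 30]
t=8: [34, 35, 36, 37, 34, 35, 36, 37]
t=9: [32, 31, 30, 29, 32, 31, 30, 29]
t=10: [35, 36, 37, 37, 35, 36, 37, 37]
t=11: [31, 30, 29, 29, 31, 30, 29, 29]
t=12: [37, 37, 37, 37, 37, 37, 37, 37]
t=13: [29, 29, 29, 29, 29, 29, 29, 29]
t=14: [37, 37, 37, 37, 37, 37, 37, 37]

Answer: 2
Key observation: The state at step 12, [37, 37, 37, 37, 37, 37, 37, 37], reappears at step 14 — and no state repeats earlier — so the cycle the system enters has period 2.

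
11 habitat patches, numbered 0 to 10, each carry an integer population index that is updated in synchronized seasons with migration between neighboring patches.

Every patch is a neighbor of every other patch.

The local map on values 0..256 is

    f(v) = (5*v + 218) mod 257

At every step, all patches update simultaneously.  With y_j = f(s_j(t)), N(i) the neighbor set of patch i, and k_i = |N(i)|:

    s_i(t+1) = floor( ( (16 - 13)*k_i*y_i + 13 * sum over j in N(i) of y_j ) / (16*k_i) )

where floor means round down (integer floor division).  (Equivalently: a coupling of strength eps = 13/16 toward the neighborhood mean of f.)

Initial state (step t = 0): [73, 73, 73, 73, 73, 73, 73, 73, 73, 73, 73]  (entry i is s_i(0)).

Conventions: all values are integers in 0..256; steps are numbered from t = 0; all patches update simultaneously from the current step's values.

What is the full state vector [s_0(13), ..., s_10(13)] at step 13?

Simulating step by step:
t=0: [73, 73, 73, 73, 73, 73, 73, 73, 73, 73, 73]
t=1: [69, 69, 69, 69, 69, 69, 69, 69, 69, 69, 69]
t=2: [49, 49, 49, 49, 49, 49, 49, 49, 49, 49, 49]
t=3: [206, 206, 206, 206, 206, 206, 206, 206, 206, 206, 206]
t=4: [220, 220, 220, 220, 220, 220, 220, 220, 220, 220, 220]
t=5: [33, 33, 33, 33, 33, 33, 33, 33, 33, 33, 33]
t=6: [126, 126, 126, 126, 126, 126, 126, 126, 126, 126, 126]
t=7: [77, 77, 77, 77, 77, 77, 77, 77, 77, 77, 77]
t=8: [89, 89, 89, 89, 89, 89, 89, 89, 89, 89, 89]
t=9: [149, 149, 149, 149, 149, 149, 149, 149, 149, 149, 149]
t=10: [192, 192, 192, 192, 192, 192, 192, 192, 192, 192, 192]
t=11: [150, 150, 150, 150, 150, 150, 150, 150, 150, 150, 150]
t=12: [197, 197, 197, 197, 197, 197, 197, 197, 197, 197, 197]
t=13: [175, 175, 175, 175, 175, 175, 175, 175, 175, 175, 175]

Answer: [175, 175, 175, 175, 175, 175, 175, 175, 175, 175, 175]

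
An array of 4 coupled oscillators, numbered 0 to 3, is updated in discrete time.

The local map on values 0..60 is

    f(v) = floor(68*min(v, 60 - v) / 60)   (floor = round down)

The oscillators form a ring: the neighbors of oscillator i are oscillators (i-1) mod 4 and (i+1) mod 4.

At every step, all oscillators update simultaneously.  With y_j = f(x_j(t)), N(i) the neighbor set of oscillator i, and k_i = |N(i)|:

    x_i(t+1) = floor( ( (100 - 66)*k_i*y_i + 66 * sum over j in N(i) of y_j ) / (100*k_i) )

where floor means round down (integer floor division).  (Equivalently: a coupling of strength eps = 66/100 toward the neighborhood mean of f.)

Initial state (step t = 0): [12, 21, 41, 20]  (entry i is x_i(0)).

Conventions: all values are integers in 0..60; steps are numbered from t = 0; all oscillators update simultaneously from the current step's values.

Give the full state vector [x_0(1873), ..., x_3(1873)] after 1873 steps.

Simulating step by step:
t=0: [12, 21, 41, 20]
t=1: [19, 19, 21, 18]
t=2: [20, 21, 21, 21]
t=3: [22, 22, 23, 22]
t=4: [24, 24, 24, 24]
t=5: [27, 27, 27, 27]
t=6: [30, 30, 30, 30]
t=7: [34, 34, 34, 34]
t=8: [29, 29, 29, 29]
t=9: [32, 32, 32, 32]
t=10: [31, 31, 31, 31]
t=11: [32, 32, 32, 32]

Answer: [32, 32, 32, 32]
Key observation: The state at step 9, [32, 32, 32, 32], reappears at step 11: the system is in a cycle of period 2 from step 9 on.  Therefore the state at step 1873 equals the state at step 9 + ((1873 - 9) mod 2) = 9, which is [32, 32, 32, 32].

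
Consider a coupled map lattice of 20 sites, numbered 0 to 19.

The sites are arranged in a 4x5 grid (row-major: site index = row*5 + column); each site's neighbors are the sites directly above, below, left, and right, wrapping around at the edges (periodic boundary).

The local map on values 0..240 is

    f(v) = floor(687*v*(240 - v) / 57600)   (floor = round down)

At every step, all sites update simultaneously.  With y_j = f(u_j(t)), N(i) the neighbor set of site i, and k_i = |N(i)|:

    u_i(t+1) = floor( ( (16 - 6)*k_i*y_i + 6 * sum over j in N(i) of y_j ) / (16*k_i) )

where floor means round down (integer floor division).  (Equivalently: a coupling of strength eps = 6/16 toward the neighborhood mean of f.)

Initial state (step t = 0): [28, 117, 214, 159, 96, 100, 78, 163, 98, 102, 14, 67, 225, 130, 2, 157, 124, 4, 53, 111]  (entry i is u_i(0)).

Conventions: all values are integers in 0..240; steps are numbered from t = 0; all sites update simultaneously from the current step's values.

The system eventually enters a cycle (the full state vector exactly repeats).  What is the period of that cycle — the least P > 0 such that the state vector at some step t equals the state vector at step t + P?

Answer: 2
Key observation: The state at step 8, [157, 157, 156, 156, 157, 157, 156, 156, 156, 156, 156, 156, 156, 156, 156, 157, 156, 156, 156, 156], reappears at step 10 — and no state repeats earlier — so the cycle the system enters has period 2.

Derivation:
t=0: [28, 117, 214, 159, 96, 100, 78, 163, 98, 102, 14, 67, 225, 130, 2, 157, 124, 4, 53, 111]
t=1: [105, 149, 86, 143, 155, 143, 152, 132, 163, 151, 66, 123, 68, 137, 54, 138, 151, 43, 121, 147]
t=2: [166, 161, 154, 162, 159, 161, 161, 162, 155, 155, 143, 162, 144, 159, 133, 163, 156, 121, 162, 159]
t=3: [147, 151, 156, 151, 152, 152, 150, 152, 155, 157, 161, 153, 161, 155, 164, 151, 155, 165, 152, 153]
t=4: [161, 159, 156, 159, 159, 158, 160, 157, 157, 155, 152, 156, 152, 155, 150, 158, 156, 150, 157, 157]
t=5: [151, 153, 155, 153, 153, 154, 152, 155, 155, 156, 157, 156, 158, 157, 159, 154, 156, 159, 155, 155]
t=6: [159, 158, 156, 157, 157, 157, 158, 156, 156, 156, 155, 156, 154, 155, 154, 157, 156, 154, 156, 156]
t=7: [153, 154, 155, 155, 155, 155, 154, 155, 156, 155, 156, 156, 156, 156, 156, 155, 155, 156, 156, 155]
t=8: [157, 157, 156, 156, 157, 157, 156, 156, 156, 156, 156, 156, 156, 156, 156, 157, 156, 156, 156, 156]
t=9: [155, 155, 155, 155, 155, 155, 155, 156, 156, 155, 155, 156, 156, 156, 156, 155, 155, 156, 156, 155]
t=10: [157, 157, 156, 156, 157, 157, 156, 156, 156, 156, 156, 156, 156, 156, 156, 157, 156, 156, 156, 156]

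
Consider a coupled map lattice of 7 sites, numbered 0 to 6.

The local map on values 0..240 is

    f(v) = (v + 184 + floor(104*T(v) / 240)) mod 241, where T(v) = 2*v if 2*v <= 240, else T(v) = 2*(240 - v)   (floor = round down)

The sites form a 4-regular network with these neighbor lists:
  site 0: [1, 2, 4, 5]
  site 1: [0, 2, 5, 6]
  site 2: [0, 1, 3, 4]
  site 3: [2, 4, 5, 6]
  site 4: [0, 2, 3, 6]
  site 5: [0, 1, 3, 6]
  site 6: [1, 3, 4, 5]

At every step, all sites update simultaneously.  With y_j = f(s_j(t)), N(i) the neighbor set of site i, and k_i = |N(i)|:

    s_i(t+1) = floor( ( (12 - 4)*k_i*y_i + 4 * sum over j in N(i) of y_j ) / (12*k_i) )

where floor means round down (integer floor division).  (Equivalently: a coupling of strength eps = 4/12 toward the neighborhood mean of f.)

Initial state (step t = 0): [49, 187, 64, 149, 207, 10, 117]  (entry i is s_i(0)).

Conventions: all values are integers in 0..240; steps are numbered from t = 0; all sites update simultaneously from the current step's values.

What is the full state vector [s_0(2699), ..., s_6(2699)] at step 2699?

Answer: [174, 174, 174, 174, 174, 174, 174]
Key observation: The state at step 6, [174, 174, 174, 174, 174, 174, 174], reappears at step 7: the system is in a cycle of period 1 from step 6 on.  Therefore the state at step 2699 equals the state at step 6 + ((2699 - 6) mod 1) = 6, which is [174, 174, 174, 174, 174, 174, 174].

Derivation:
t=0: [49, 187, 64, 149, 207, 10, 117]
t=1: [74, 154, 87, 163, 154, 179, 167]
t=2: [105, 158, 119, 166, 158, 165, 172]
t=3: [149, 168, 164, 172, 168, 170, 172]
t=4: [170, 172, 172, 172, 172, 172, 173]
t=5: [173, 173, 173, 173, 173, 173, 173]
t=6: [174, 174, 174, 174, 174, 174, 174]
t=7: [174, 174, 174, 174, 174, 174, 174]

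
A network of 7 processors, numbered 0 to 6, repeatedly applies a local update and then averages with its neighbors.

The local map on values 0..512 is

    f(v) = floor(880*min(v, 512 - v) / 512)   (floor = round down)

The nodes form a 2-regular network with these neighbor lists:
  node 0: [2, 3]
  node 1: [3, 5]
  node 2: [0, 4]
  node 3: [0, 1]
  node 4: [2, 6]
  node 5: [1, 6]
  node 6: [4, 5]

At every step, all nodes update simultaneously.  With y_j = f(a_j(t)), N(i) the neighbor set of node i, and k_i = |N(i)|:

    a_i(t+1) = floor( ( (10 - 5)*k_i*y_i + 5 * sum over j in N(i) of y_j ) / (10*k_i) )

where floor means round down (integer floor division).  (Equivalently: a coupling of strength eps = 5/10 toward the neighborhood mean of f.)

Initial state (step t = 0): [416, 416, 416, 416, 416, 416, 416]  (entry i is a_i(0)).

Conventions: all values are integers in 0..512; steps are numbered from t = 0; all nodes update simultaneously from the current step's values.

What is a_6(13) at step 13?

Answer: a_6(13) = 324

Derivation:
t=0: [416, 416, 416, 416, 416, 416, 416]
t=1: [165, 165, 165, 165, 165, 165, 165]
t=2: [283, 283, 283, 283, 283, 283, 283]
t=3: [393, 393, 393, 393, 393, 393, 393]
t=4: [204, 204, 204, 204, 204, 204, 204]
t=5: [350, 350, 350, 350, 350, 350, 350]
t=6: [278, 278, 278, 278, 278, 278, 278]
t=7: [402, 402, 402, 402, 402, 402, 402]
t=8: [189, 189, 189, 189, 189, 189, 189]
t=9: [324, 324, 324, 324, 324, 324, 324]
t=10: [323, 323, 323, 323, 323, 323, 323]
t=11: [324, 324, 324, 324, 324, 324, 324]
t=12: [323, 323, 323, 323, 323, 323, 323]
t=13: [324, 324, 324, 324, 324, 324, 324]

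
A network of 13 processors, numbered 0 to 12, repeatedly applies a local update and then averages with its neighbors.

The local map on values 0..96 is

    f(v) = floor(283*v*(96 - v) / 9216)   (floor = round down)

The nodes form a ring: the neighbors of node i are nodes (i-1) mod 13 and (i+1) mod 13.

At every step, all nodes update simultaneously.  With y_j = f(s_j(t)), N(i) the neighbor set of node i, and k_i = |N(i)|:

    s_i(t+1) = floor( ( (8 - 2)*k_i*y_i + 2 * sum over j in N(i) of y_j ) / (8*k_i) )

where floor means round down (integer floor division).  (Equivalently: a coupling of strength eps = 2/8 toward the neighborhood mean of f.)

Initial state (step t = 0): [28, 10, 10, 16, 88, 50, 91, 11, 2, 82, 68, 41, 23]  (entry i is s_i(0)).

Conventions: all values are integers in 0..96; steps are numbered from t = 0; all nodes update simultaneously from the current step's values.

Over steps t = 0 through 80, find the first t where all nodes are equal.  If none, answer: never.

Simulating step by step:
t=0: [28, 10, 10, 16, 88, 50, 91, 11, 2, 82, 68, 41, 23]  (not all equal)
t=1: [53, 30, 27, 35, 29, 56, 22, 23, 11, 34, 56, 65, 54]  (not all equal)
t=2: [67, 60, 58, 63, 60, 64, 51, 47, 35, 60, 66, 62, 68]  (not all equal)
t=3: [59, 65, 66, 63, 65, 63, 69, 69, 65, 65, 61, 62, 58]  (not all equal)
t=4: [66, 61, 60, 62, 61, 62, 57, 57, 60, 61, 64, 64, 66]  (not all equal)
t=5: [60, 64, 65, 64, 64, 64, 67, 67, 66, 64, 62, 61, 60]  (not all equal)
t=6: [65, 62, 61, 61, 62, 61, 59, 59, 60, 62, 63, 65, 65]  (not all equal)
t=7: [61, 63, 64, 64, 64, 65, 66, 66, 65, 64, 62, 61, 61]  (not all equal)
t=8: [64, 63, 62, 62, 61, 61, 60, 60, 61, 62, 63, 64, 65]  (not all equal)
t=9: [62, 63, 63, 64, 64, 65, 65, 65, 65, 64, 63, 62, 61]  (not all equal)
t=10: [64, 63, 62, 62, 61, 61, 61, 61, 61, 62, 63, 64, 64]  (not all equal)
t=11: [62, 63, 63, 64, 64, 65, 65, 65, 64, 64, 63, 62, 62]  (not all equal)
t=12: [63, 63, 62, 62, 61, 61, 61, 61, 61, 62, 63, 63, 64]  (not all equal)
t=13: [62, 63, 63, 64, 64, 65, 65, 65, 64, 64, 63, 62, 62]  (not all equal)

Answer: never
Key observation: The state at step 11 reappears at step 13 — the system is in a cycle of period 2 from step 11 on.  No step 0..13 is synchronized, and the cycle repeats forever, so no step up to 80 (or ever) has all nodes equal.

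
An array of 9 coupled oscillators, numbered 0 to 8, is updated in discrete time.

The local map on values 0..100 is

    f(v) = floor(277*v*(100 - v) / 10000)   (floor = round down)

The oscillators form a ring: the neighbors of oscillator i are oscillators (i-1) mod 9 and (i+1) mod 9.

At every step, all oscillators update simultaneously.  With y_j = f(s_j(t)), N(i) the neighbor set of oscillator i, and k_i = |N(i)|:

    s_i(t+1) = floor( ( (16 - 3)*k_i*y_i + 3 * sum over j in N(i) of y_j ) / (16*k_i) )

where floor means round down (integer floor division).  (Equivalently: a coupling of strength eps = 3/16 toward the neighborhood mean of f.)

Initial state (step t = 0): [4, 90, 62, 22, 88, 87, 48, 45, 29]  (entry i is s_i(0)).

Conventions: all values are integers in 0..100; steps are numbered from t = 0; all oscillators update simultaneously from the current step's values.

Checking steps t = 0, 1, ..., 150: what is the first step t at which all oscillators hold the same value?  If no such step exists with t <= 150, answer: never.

Answer: 6
Key observation: Synchronization is absorbing here: once all oscillators are equal they stay equal, and step 6 is the first all-equal step.

Derivation:
t=0: [4, 90, 62, 22, 88, 87, 48, 45, 29]  (not all equal)
t=1: [15, 26, 59, 47, 30, 34, 65, 67, 53]  (not all equal)
t=2: [39, 52, 65, 67, 59, 61, 62, 61, 65]  (not all equal)
t=3: [65, 68, 63, 61, 66, 65, 65, 64, 63]  (not all equal)
t=4: [62, 60, 63, 64, 62, 62, 63, 63, 63]  (not all equal)
t=5: [65, 65, 64, 63, 64, 64, 64, 64, 64]  (not all equal)
t=6: [63, 63, 63, 63, 63, 63, 63, 63, 63]  (all equal)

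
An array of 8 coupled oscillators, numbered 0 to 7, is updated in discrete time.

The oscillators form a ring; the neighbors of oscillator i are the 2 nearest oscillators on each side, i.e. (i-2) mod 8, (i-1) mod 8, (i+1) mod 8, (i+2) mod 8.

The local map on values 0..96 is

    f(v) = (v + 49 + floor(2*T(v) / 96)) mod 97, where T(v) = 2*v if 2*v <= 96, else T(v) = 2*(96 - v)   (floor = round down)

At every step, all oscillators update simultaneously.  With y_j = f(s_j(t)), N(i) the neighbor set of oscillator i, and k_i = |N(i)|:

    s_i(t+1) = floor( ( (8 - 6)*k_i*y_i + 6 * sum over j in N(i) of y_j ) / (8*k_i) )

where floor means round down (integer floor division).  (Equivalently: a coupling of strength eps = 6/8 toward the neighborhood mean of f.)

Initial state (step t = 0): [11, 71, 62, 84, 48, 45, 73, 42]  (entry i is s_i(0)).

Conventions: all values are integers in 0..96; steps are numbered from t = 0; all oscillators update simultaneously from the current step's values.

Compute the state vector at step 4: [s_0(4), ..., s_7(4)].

Answer: [33, 53, 67, 70, 56, 40, 25, 23]

Derivation:
t=0: [11, 71, 62, 84, 48, 45, 73, 42]
t=1: [44, 44, 26, 34, 32, 52, 52, 61]
t=2: [58, 73, 85, 69, 52, 35, 37, 40]
t=3: [47, 36, 21, 34, 44, 59, 57, 61]
t=4: [33, 53, 67, 70, 56, 40, 25, 23]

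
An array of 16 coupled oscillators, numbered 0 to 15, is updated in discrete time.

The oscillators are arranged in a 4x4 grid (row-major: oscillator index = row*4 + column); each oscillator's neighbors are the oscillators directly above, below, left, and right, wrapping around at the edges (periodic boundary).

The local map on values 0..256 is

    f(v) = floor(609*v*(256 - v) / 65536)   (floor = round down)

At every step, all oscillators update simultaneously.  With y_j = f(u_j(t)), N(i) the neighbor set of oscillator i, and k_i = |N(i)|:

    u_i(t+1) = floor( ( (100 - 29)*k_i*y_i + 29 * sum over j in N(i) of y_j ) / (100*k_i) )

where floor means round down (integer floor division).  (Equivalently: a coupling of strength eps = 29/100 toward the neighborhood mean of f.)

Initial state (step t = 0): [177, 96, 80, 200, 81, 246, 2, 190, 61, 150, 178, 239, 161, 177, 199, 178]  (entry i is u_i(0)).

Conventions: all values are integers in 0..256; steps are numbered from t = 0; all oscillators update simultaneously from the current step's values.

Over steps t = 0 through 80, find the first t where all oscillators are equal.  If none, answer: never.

Simulating step by step:
t=0: [177, 96, 80, 200, 81, 246, 2, 190, 61, 150, 178, 239, 161, 177, 199, 178]  (not all equal)
t=1: [129, 130, 118, 110, 120, 46, 31, 102, 111, 132, 112, 61, 136, 130, 112, 119]  (not all equal)
t=2: [151, 147, 144, 149, 145, 100, 84, 137, 146, 146, 140, 121, 151, 151, 149, 147]  (not all equal)
t=3: [147, 147, 147, 148, 148, 144, 138, 149, 149, 148, 148, 150, 147, 147, 148, 148]  (not all equal)
t=4: [148, 148, 148, 148, 148, 148, 150, 148, 147, 148, 148, 147, 148, 148, 148, 147]  (not all equal)
t=5: [148, 148, 147, 148, 148, 147, 147, 147, 148, 148, 147, 148, 148, 148, 148, 148]  (not all equal)
t=6: [148, 148, 148, 148, 148, 148, 148, 148, 148, 148, 148, 148, 148, 148, 148, 148]  (all equal)

Answer: 6
Key observation: Synchronization is absorbing here: once all oscillators are equal they stay equal, and step 6 is the first all-equal step.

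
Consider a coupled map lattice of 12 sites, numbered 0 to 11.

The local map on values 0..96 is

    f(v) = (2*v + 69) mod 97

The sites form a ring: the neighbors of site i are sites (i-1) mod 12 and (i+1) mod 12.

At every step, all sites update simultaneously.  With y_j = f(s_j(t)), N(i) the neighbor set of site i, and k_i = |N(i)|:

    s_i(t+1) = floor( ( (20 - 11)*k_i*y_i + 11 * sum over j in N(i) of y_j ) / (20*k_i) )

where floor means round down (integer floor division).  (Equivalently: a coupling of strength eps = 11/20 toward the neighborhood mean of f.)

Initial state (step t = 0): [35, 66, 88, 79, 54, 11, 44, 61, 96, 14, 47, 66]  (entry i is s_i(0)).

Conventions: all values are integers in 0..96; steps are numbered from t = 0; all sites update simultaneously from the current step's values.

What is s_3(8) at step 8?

Simulating step by step:
t=0: [35, 66, 88, 79, 54, 11, 44, 61, 96, 14, 47, 66]
t=1: [22, 28, 33, 50, 70, 79, 77, 77, 56, 36, 31, 32]
t=2: [24, 27, 44, 46, 35, 26, 30, 44, 57, 52, 37, 29]
t=3: [24, 33, 51, 56, 43, 31, 37, 59, 76, 70, 49, 31]
t=4: [28, 42, 66, 74, 58, 43, 54, 60, 41, 33, 44, 40]
t=5: [42, 34, 24, 36, 61, 72, 77, 78, 60, 48, 51, 47]
t=6: [54, 38, 32, 51, 59, 42, 26, 47, 68, 76, 70, 65]
t=7: [50, 53, 49, 67, 76, 56, 44, 39, 30, 19, 15, 28]
t=8: [61, 74, 55, 30, 37, 61, 63, 47, 30, 13, 11, 32]

Answer: s_3(8) = 30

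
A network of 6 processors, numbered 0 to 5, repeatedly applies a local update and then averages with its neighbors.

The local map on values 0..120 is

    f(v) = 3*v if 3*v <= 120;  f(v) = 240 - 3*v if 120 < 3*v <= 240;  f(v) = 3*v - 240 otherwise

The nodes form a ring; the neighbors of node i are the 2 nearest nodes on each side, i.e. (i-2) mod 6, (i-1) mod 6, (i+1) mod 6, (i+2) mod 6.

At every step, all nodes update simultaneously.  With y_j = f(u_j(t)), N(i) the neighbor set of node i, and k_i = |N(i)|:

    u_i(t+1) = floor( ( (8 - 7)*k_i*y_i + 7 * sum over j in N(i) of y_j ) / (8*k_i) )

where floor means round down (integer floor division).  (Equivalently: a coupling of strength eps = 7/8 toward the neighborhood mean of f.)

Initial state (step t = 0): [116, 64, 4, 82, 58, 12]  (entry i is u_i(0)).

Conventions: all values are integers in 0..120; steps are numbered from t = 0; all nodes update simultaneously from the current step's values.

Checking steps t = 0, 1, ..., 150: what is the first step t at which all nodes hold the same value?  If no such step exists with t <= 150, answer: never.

Answer: never
Key observation: The state at step 19 reappears at step 31 — the system is in a cycle of period 12 from step 19 on.  No step 0..31 is synchronized, and the cycle repeats forever, so no step up to 150 (or ever) has all nodes equal.

Derivation:
t=0: [116, 64, 4, 82, 58, 12]  (not all equal)
t=1: [48, 41, 51, 36, 43, 54]  (not all equal)
t=2: [97, 95, 105, 99, 94, 104]  (not all equal)
t=3: [57, 61, 52, 58, 61, 51]  (not all equal)
t=4: [70, 74, 64, 70, 74, 65]  (not all equal)
t=5: [31, 35, 27, 31, 35, 26]  (not all equal)
t=6: [92, 88, 96, 92, 88, 96]  (not all equal)
t=7: [36, 39, 32, 36, 39, 32]  (not all equal)
t=8: [106, 103, 110, 106, 103, 110]  (not all equal)
t=9: [79, 82, 75, 79, 82, 75]  (not all equal)
t=10: [9, 8, 5, 9, 8, 5]  (not all equal)
t=11: [20, 21, 24, 20, 21, 24]  (not all equal)
t=12: [66, 65, 62, 66, 65, 62]  (not all equal)
t=13: [48, 47, 44, 48, 47, 44]  (not all equal)
t=14: [102, 101, 98, 102, 101, 98]  (not all equal)
t=15: [59, 60, 63, 59, 60, 63]  (not all equal)
t=16: [56, 57, 60, 56, 57, 60]  (not all equal)
t=17: [65, 66, 69, 65, 66, 69]  (not all equal)
t=18: [38, 39, 42, 38, 39, 42]  (not all equal)
t=19: [115, 114, 115, 115, 114, 115]  (not all equal)
t=20: [103, 104, 103, 103, 104, 103]  (not all equal)
t=21: [70, 69, 70, 70, 69, 70]  (not all equal)
t=22: [31, 30, 31, 31, 30, 31]  (not all equal)
t=23: [91, 92, 91, 91, 92, 91]  (not all equal)
t=24: [34, 33, 34, 34, 33, 34]  (not all equal)
t=25: [100, 101, 100, 100, 101, 100]  (not all equal)
t=26: [61, 60, 61, 61, 60, 61]  (not all equal)
t=27: [58, 57, 58, 58, 57, 58]  (not all equal)
t=28: [67, 66, 67, 67, 66, 67]  (not all equal)
t=29: [40, 39, 40, 40, 39, 40]  (not all equal)
t=30: [118, 119, 118, 118, 119, 118]  (not all equal)
t=31: [115, 114, 115, 115, 114, 115]  (not all equal)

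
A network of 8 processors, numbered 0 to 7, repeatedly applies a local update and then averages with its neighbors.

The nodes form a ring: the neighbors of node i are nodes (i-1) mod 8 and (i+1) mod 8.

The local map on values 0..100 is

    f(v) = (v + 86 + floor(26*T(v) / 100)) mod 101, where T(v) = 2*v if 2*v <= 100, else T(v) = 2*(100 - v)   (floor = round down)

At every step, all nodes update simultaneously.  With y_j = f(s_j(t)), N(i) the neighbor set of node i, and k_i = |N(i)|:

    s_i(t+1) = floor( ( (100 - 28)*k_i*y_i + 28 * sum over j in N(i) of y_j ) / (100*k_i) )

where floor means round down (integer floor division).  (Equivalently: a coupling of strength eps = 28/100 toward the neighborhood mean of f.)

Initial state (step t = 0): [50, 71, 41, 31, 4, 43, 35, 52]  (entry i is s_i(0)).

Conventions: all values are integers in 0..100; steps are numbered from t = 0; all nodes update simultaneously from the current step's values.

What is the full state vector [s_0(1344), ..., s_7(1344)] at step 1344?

Answer: [70, 70, 70, 70, 70, 70, 70, 70]
Key observation: The state at step 7, [70, 70, 70, 70, 70, 70, 70, 70], reappears at step 8: the system is in a cycle of period 1 from step 7 on.  Therefore the state at step 1344 equals the state at step 7 + ((1344 - 7) mod 1) = 7, which is [70, 70, 70, 70, 70, 70, 70, 70].

Derivation:
t=0: [50, 71, 41, 31, 4, 43, 35, 52]
t=1: [62, 66, 48, 42, 77, 54, 42, 57]
t=2: [66, 66, 57, 52, 67, 61, 52, 62]
t=3: [67, 67, 64, 62, 67, 65, 62, 65]
t=4: [68, 68, 67, 66, 68, 67, 66, 67]
t=5: [69, 69, 68, 68, 68, 68, 68, 68]
t=6: [69, 69, 69, 69, 69, 69, 69, 69]
t=7: [70, 70, 70, 70, 70, 70, 70, 70]
t=8: [70, 70, 70, 70, 70, 70, 70, 70]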